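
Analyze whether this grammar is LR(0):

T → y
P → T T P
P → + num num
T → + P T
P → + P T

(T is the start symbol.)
Augment with T' → T and build the canonical LR(0) collection (I0 = CLOSURE({[T' → . T]}), then GOTO on every symbol after a dot until no new states appear). It has 14 states:
  I0: { [T → . + P T], [T → . y], [T' → . T] }  — shift
  I1: { [P → . + P T], [P → . + num num], [P → . T T P], [T → + . P T], [T → . + P T], [T → . y] }  — shift
  I2: { [T' → T .] }  — accept
  I3: { [T → y .] }  — reduce
  I4: { [P → + . P T], [P → + . num num], [P → . + P T], [P → . + num num], [P → . T T P], [T → + . P T], [T → . + P T], [T → . y] }  — shift
  I5: { [T → + P . T], [T → . + P T], [T → . y] }  — shift
  I6: { [P → T . T P], [T → . + P T], [T → . y] }  — shift
  I7: { [P → . + P T], [P → . + num num], [P → . T T P], [P → T T . P], [T → . + P T], [T → . y] }  — shift
  I8: { [P → T T P .] }  — reduce
  I9: { [T → + P T .] }  — reduce
  I10: { [P → + P . T], [T → + P . T], [T → . + P T], [T → . y] }  — shift
  I11: { [P → + num . num] }  — shift
  I12: { [P → + num num .] }  — reduce
  I13: { [P → + P T .], [T → + P T .] }  — 2 reduces

Conflict in state I13:
  Reduce-reduce conflict: [P → + P T .] and [T → + P T .]
So the grammar is NOT LR(0).

Answer: No. Reduce-reduce conflict: [P → + P T .] and [T → + P T .]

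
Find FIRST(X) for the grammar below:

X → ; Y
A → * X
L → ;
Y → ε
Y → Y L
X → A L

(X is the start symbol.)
To compute FIRST(X), examine every production with X on the left-hand side, reading each right-hand side left to right until a non-nullable symbol is reached.

FIRST sets of the other non-terminals involved (by the same procedure, iterated to a fixed point):
  FIRST(A) = { '*' }

From X → ; Y:
  - ';' is a terminal: add ';' and stop
From X → A L:
  - A is a non-terminal: add FIRST(A) \ {ε} = { '*' }
    A is not nullable, so stop

Collecting: FIRST(X) = { '*', ';' }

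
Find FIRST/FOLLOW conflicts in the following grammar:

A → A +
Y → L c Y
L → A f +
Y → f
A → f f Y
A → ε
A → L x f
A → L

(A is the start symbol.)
A FIRST/FOLLOW conflict occurs when a non-terminal N has a nullable alternative N → β (β ⇒* ε) and another alternative N → α with FIRST(α) ∩ FOLLOW(N) ≠ ∅: on such a lookahead the parser cannot decide between expanding α and letting N vanish via β.

Nullable non-terminals: A.
FIRST sets used below: FIRST(A) = { '+', 'f', ε }, FIRST(L) = { '+', 'f' }

A: nullable alternative(s) A → ε; FOLLOW(A) = { $, '+', 'f' }
  A → A +: FIRST \ {ε} = { '+', 'f' } — overlaps FOLLOW(A) on { '+', 'f' }: CONFLICT
  A → f f Y: FIRST \ {ε} = { 'f' } — overlaps FOLLOW(A) on { 'f' }: CONFLICT
  A → ε: FIRST \ {ε} = { } — this is the only nullable alternative, skip
  A → L x f: FIRST \ {ε} = { '+', 'f' } — overlaps FOLLOW(A) on { '+', 'f' }: CONFLICT
  A → L: FIRST \ {ε} = { '+', 'f' } — overlaps FOLLOW(A) on { '+', 'f' }: CONFLICT

L, Y have no nullable alternative, so no FIRST/FOLLOW check is needed there.

So the grammar has 4 FIRST/FOLLOW conflicts (marked CONFLICT above).

Answer: Yes. A → A '+' with FOLLOW(A) on { '+', 'f' }; A → f f Y with FOLLOW(A) on { 'f' }; A → L x f with FOLLOW(A) on { '+', 'f' }; A → L with FOLLOW(A) on { '+', 'f' }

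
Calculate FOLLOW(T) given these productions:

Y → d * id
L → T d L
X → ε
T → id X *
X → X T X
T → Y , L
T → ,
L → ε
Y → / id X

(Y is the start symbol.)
To compute FOLLOW(T), find every occurrence of T on a right-hand side N → α T β: add FIRST(β) \ {ε}, and if β is empty or nullable also add FOLLOW(N). Iterate to a fixed point.

In L → T d L: T is followed by d L, add FIRST(d L) \ {ε} = { 'd' }
In X → X T X: T is followed by X, add FIRST(X) \ {ε} = { ',', '/', 'd', 'id' }
  X is nullable, so also add FOLLOW(X)

The FOLLOW sets referred to above (computed the same way, to a fixed point):
  FOLLOW(X) = { $, '*', ',', '/', 'd', 'id' }

Taking the union: FOLLOW(T) = { $, '*', ',', '/', 'd', 'id' }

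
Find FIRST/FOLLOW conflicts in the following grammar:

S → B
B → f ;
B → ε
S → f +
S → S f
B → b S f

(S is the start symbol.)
Yes. S → f '+' with FOLLOW(S) on { 'f' }; S → S f with FOLLOW(S) on { 'f' }; B → f ';' with FOLLOW(B) on { 'f' }

A FIRST/FOLLOW conflict occurs when a non-terminal N has a nullable alternative N → β (β ⇒* ε) and another alternative N → α with FIRST(α) ∩ FOLLOW(N) ≠ ∅: on such a lookahead the parser cannot decide between expanding α and letting N vanish via β.

Nullable non-terminals: B, S.
FIRST sets used below: FIRST(B) = { 'b', 'f', ε }, FIRST(S) = { 'b', 'f', ε }

B: nullable alternative(s) B → ε; FOLLOW(B) = { $, 'f' }
  B → f ;: FIRST \ {ε} = { 'f' } — overlaps FOLLOW(B) on { 'f' }: CONFLICT
  B → ε: FIRST \ {ε} = { } — this is the only nullable alternative, skip
  B → b S f: FIRST \ {ε} = { 'b' } — disjoint from FOLLOW(B)

S: nullable alternative(s) S → B; FOLLOW(S) = { $, 'f' }
  S → B: FIRST \ {ε} = { 'b', 'f' } — this is the only nullable alternative, skip
  S → f +: FIRST \ {ε} = { 'f' } — overlaps FOLLOW(S) on { 'f' }: CONFLICT
  S → S f: FIRST \ {ε} = { 'b', 'f' } — overlaps FOLLOW(S) on { 'f' }: CONFLICT

So the grammar has 3 FIRST/FOLLOW conflicts (marked CONFLICT above).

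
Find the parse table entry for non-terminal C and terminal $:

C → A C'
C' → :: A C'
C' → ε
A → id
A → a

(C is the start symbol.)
To find M[C, $], we find productions for C where $ is in the predict set (PREDICT(N → α) = (FIRST(α) \ {ε}) ∪ (FOLLOW(N) if α ⇒* ε)).

Relevant sets:
  FIRST(A) = { 'a', 'id' }

C → A C': PREDICT = { 'a', 'id' }

M[C, $] is empty (no production applies)

Answer: Empty (error entry)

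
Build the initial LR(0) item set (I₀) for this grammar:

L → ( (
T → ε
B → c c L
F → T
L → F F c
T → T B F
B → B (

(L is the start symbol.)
{ [F → . T], [L → . ( (], [L → . F F c], [L' → . L], [T → . T B F], [T → .] }

First, augment the grammar with L' → L
I₀ = CLOSURE({ [L' → . L] }):
  [L' → . L] has the dot before L: add [L → . ( (], [L → . F F c]
  [L → . F F c] has the dot before F: add [F → . T]
  [F → . T] has the dot before T: add [T → .], [T → . T B F]
No further items can be added.

I₀ = { [F → . T], [L → . ( (], [L → . F F c], [L' → . L], [T → . T B F], [T → .] }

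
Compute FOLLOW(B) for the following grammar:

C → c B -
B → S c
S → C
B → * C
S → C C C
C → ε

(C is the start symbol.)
To compute FOLLOW(B), find every occurrence of B on a right-hand side N → α B β: add FIRST(β) \ {ε}, and if β is empty or nullable also add FOLLOW(N). Iterate to a fixed point.

In C → c B -: B is followed by '-', add FIRST('-') \ {ε} = { '-' }

Taking the union: FOLLOW(B) = { '-' }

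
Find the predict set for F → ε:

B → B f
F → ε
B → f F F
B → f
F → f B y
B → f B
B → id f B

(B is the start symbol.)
PREDICT(F → ε) = (FIRST(RHS) \ {ε}) ∪ (FOLLOW(F) if ε ∈ FIRST(RHS), i.e. RHS ⇒* ε)
The right-hand side is ε (FIRST(ε) = { ε }), so the predict set is FOLLOW(F) = { $, 'f', 'y' }
PREDICT(F → ε) = { $, 'f', 'y' }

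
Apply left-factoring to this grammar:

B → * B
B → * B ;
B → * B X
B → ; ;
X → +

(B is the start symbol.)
Left-factoring transforms A → αβ₁ | αβ₂ into A → αA' and A' → β₁ | β₂
(α is the longest common prefix among the alternatives). Repeat until
no nonterminal has two alternatives with a common prefix.

Round 1: B has alternatives sharing prefix '* B'. Introduce B': B → * B B'
  Add: B' → ε
  Add: B' → ;
  Add: B' → X

No remaining common prefixes — done.

Resulting grammar:
B → * B B'
B' → ε
B' → ;
B' → X
B → ; ;
X → +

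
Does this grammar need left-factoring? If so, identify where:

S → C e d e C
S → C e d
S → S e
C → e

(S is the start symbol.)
Left-factoring is needed when two productions for the same non-terminal
share a common prefix on the right-hand side.

Productions for S:
  S → C e d e C
  S → C e d
  S → S e

Found common prefix 'C e d' in productions for S

Answer: Yes, S has productions with common prefix 'C e d'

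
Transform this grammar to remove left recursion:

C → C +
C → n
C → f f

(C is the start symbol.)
C is directly left-recursive. The standard transformation for
  A → A α₁ | ... | A α_m | β₁ | ... | β_n
is
  A  → β₁ A' | ... | β_n A'
  A' → α₁ A' | ... | α_m A' | ε

C → n becomes C → n C'
C → f f becomes C → f f C'
C → C + becomes C' → + C'
Add C' → ε

Resulting grammar:
C → n C'
C → f f C'
C' → + C'
C' → ε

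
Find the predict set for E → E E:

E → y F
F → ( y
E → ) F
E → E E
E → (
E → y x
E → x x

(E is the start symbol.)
PREDICT(E → E E) = (FIRST(RHS) \ {ε}) ∪ (FOLLOW(E) if ε ∈ FIRST(RHS), i.e. RHS ⇒* ε)
FIRST(E) = { '(', ')', 'x', 'y' }
FIRST(E E) = { '(', ')', 'x', 'y' }
ε ∉ FIRST(E E), so FOLLOW(E) is not added.
PREDICT(E → E E) = { '(', ')', 'x', 'y' }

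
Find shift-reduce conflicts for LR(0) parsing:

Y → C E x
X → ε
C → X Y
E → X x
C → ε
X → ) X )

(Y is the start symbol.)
Yes — I0: [C → .] vs [X → . ) X )]; I1: [X → .] vs [X → . ) X )]; I2: [X → .] vs [X → . ) X )]; I3: [C → .] vs [X → . ) X )]

Augment with Y' → Y and build the canonical LR(0) collection (I0 = CLOSURE({[Y' → . Y]}), then GOTO on every symbol after a dot until no new states appear). It has 12 states:
  I0: { [C → . X Y], [C → .], [X → . ) X )], [X → .], [Y → . C E x], [Y' → . Y] }  — shift, 2 reduces
  I1: { [X → ) . X )], [X → . ) X )], [X → .] }  — shift, reduce
  I2: { [E → . X x], [X → . ) X )], [X → .], [Y → C . E x] }  — shift, reduce
  I3: { [C → . X Y], [C → .], [C → X . Y], [X → . ) X )], [X → .], [Y → . C E x] }  — shift, 2 reduces
  I4: { [Y' → Y .] }  — accept
  I5: { [C → X Y .] }  — reduce
  I6: { [Y → C E . x] }  — shift
  I7: { [E → X . x] }  — shift
  I8: { [E → X x .] }  — reduce
  I9: { [Y → C E x .] }  — reduce
  I10: { [X → ) X . )] }  — shift
  I11: { [X → ) X ) .] }  — reduce

I0 contains reduce items [C → .], [X → .] and shift item [X → . ) X )] — shift-reduce conflict.
I1 contains reduce item [X → .] and shift item [X → . ) X )] — shift-reduce conflict.
I2 contains reduce item [X → .] and shift item [X → . ) X )] — shift-reduce conflict.
I3 contains reduce items [C → .], [X → .] and shift item [X → . ) X )] — shift-reduce conflict.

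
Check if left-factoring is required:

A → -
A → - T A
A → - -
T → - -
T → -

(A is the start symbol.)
Left-factoring is needed when two productions for the same non-terminal
share a common prefix on the right-hand side.

Productions for A:
  A → -
  A → - T A
  A → - -
Productions for T:
  T → - -
  T → -

Found common prefix '-' in productions for A
Found common prefix '-' in productions for T

Answer: Yes, A has productions with common prefix '-'; T has productions with common prefix '-'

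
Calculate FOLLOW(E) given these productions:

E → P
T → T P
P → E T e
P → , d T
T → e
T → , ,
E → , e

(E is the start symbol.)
{ $, ',', 'e' }

E is the start symbol, so $ ∈ FOLLOW(E).
In P → E T e: E is followed by T e, add FIRST(T e) \ {ε} = { ',', 'e' }

Taking the union: FOLLOW(E) = { $, ',', 'e' }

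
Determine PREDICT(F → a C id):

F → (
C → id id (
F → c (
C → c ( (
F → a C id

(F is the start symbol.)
{ 'a' }

PREDICT(F → a C id) = (FIRST(RHS) \ {ε}) ∪ (FOLLOW(F) if ε ∈ FIRST(RHS), i.e. RHS ⇒* ε)
FIRST(a C id) = { 'a' }
ε ∉ FIRST(a C id), so FOLLOW(F) is not added.
PREDICT(F → a C id) = { 'a' }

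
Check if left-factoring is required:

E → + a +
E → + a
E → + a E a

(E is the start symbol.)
Left-factoring is needed when two productions for the same non-terminal
share a common prefix on the right-hand side.

Productions for E:
  E → + a +
  E → + a
  E → + a E a

Found common prefix '+ a' in productions for E

Answer: Yes, E has productions with common prefix '+ a'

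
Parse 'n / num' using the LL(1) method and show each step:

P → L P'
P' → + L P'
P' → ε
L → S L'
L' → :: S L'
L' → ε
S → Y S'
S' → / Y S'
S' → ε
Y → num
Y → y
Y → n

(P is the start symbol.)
Stack is shown with the top on the left.

Stack           Input      Action
---------------------------------
P $             n / num $  output P → L P'
L P' $          n / num $  output L → S L'
S L' P' $       n / num $  output S → Y S'
Y S' L' P' $    n / num $  output Y → n
n S' L' P' $    n / num $  match 'n'
S' L' P' $      / num $    output S' → / Y S'
/ Y S' L' P' $  / num $    match '/'
Y S' L' P' $    num $      output Y → num
num S' L' P' $  num $      match 'num'
S' L' P' $      $          output S' → ε
L' P' $         $          output L' → ε
P' $            $          output P' → ε
$               $          accept

The string is accepted.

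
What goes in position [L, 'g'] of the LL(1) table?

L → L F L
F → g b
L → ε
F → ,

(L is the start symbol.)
To find M[L, 'g'], we find productions for L where 'g' is in the predict set (PREDICT(N → α) = (FIRST(α) \ {ε}) ∪ (FOLLOW(N) if α ⇒* ε)).

Relevant sets:
  FIRST(L) = { ',', 'g', ε }
  FIRST(F) = { ',', 'g' }
  FOLLOW(L) = { $, ',', 'g' }

L → L F L: PREDICT = { ',', 'g' }
  'g' is in predict set, so this production goes in M[L, 'g']
L → ε: PREDICT = { $, ',', 'g' }
  'g' is in predict set, so this production goes in M[L, 'g']

M[L, 'g'] = L → L F L, L → ε  (a multiply-defined cell — the grammar is not LL(1))

Answer: L → L F L, L → ε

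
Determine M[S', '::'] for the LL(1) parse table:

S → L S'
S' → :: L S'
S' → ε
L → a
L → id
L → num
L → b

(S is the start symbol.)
To find M[S', '::'], we find productions for S' where '::' is in the predict set (PREDICT(N → α) = (FIRST(α) \ {ε}) ∪ (FOLLOW(N) if α ⇒* ε)).

Relevant sets:
  FOLLOW(S') = { $ }

S' → :: L S': PREDICT = { '::' }
  '::' is in predict set, so this production goes in M[S', '::']
S' → ε: PREDICT = { $ }

M[S', '::'] = S' → :: L S'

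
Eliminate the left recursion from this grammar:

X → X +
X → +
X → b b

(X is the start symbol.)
X → + X'
X → b b X'
X' → + X'
X' → ε

X is directly left-recursive. The standard transformation for
  A → A α₁ | ... | A α_m | β₁ | ... | β_n
is
  A  → β₁ A' | ... | β_n A'
  A' → α₁ A' | ... | α_m A' | ε

X → + becomes X → + X'
X → b b becomes X → b b X'
X → X + becomes X' → + X'
Add X' → ε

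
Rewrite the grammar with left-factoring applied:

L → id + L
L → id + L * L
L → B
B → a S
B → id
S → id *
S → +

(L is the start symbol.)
Left-factoring transforms A → αβ₁ | αβ₂ into A → αA' and A' → β₁ | β₂
(α is the longest common prefix among the alternatives). Repeat until
no nonterminal has two alternatives with a common prefix.

Round 1: L has alternatives sharing prefix 'id + L'. Introduce L': L → id + L L'
  Add: L' → ε
  Add: L' → * L

No remaining common prefixes — done.

Resulting grammar:
L → id + L L'
L' → ε
L' → * L
L → B
B → a S
B → id
S → id *
S → +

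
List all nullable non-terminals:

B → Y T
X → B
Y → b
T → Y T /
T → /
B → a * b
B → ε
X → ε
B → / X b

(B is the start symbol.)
{ 'B', 'X' }

ε-productions: B → ε, X → ε
So B, X are immediately nullable.
No further non-terminal can be added: every production for the remaining non-terminals contains a terminal or a non-nullable non-terminal.
Nullable = { 'B', 'X' }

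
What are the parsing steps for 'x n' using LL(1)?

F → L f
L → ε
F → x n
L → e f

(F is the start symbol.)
LL(1) parsing maintains a stack (initially the start symbol over $) and the input. At each step: if the stack top is a terminal, match it against the current input token; if it is a non-terminal N, replace it with the RHS of M[N, lookahead] (the unique production whose predict set contains the lookahead).

Stack is shown with the top on the left.

Stack  Input  Action
--------------------
F $    x n $  output F → x n
x n $  x n $  match 'x'
n $    n $    match 'n'
$      $      accept

The string is accepted.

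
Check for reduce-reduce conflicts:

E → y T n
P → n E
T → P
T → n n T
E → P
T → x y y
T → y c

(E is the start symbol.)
Augment with E' → E and build the canonical LR(0) collection (I0 = CLOSURE({[E' → . E]}), then GOTO on every symbol after a dot until no new states appear). It has 19 states:
  I0: { [E → . P], [E → . y T n], [E' → . E], [P → . n E] }  — shift
  I1: { [E' → E .] }  — accept
  I2: { [E → P .] }  — reduce
  I3: { [E → . P], [E → . y T n], [P → . n E], [P → n . E] }  — shift
  I4: { [E → y . T n], [P → . n E], [T → . P], [T → . n n T], [T → . x y y], [T → . y c] }  — shift
  I5: { [T → P .] }  — reduce
  I6: { [E → y T . n] }  — shift
  I7: { [E → . P], [E → . y T n], [P → . n E], [P → n . E], [T → n . n T] }  — shift
  I8: { [T → x . y y] }  — shift
  I9: { [T → y . c] }  — shift
  I10: { [T → y c .] }  — reduce
  I11: { [T → x y . y] }  — shift
  I12: { [T → x y y .] }  — reduce
  I13: { [P → n E .] }  — reduce
  I14: { [E → . P], [E → . y T n], [P → . n E], [P → n . E], [T → . P], [T → . n n T], [T → . x y y], [T → . y c], [T → n n . T] }  — shift
  I15: { [E → P .], [T → P .] }  — 2 reduces
  I16: { [T → n n T .] }  — reduce
  I17: { [E → y . T n], [P → . n E], [T → . P], [T → . n n T], [T → . x y y], [T → . y c], [T → y . c] }  — shift
  I18: { [E → y T n .] }  — reduce

I15 contains complete items [E → P .], [T → P .] — reduce-reduce conflict.

Answer: Yes — I15: [E → P .] vs [T → P .]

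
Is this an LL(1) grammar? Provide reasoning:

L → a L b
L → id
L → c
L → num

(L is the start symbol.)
A grammar is LL(1) if for each non-terminal N with multiple productions, the predict sets of those productions are pairwise disjoint, where PREDICT(N → α) = (FIRST(α) \ {ε}) ∪ (FOLLOW(N) if α ⇒* ε).

For L:
  PREDICT(L → a L b) = { 'a' }
  PREDICT(L → id) = { 'id' }
  PREDICT(L → c) = { 'c' }
  PREDICT(L → num) = { 'num' }

All predict sets are disjoint. The grammar IS LL(1).

Answer: Yes, the grammar is LL(1).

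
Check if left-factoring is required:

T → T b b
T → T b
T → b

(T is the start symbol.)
Yes, T has productions with common prefix 'T b'

Left-factoring is needed when two productions for the same non-terminal
share a common prefix on the right-hand side.

Productions for T:
  T → T b b
  T → T b
  T → b

Found common prefix 'T b' in productions for T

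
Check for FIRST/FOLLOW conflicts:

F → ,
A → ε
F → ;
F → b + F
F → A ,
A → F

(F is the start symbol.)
A FIRST/FOLLOW conflict occurs when a non-terminal N has a nullable alternative N → β (β ⇒* ε) and another alternative N → α with FIRST(α) ∩ FOLLOW(N) ≠ ∅: on such a lookahead the parser cannot decide between expanding α and letting N vanish via β.

Nullable non-terminals: A.
FIRST sets used below: FIRST(F) = { ',', ';', 'b' }

A: nullable alternative(s) A → ε; FOLLOW(A) = { ',' }
  A → ε: FIRST \ {ε} = { } — this is the only nullable alternative, skip
  A → F: FIRST \ {ε} = { ',', ';', 'b' } — overlaps FOLLOW(A) on { ',' }: CONFLICT

F has no nullable alternative, so no FIRST/FOLLOW check is needed there.

So the grammar has 1 FIRST/FOLLOW conflict (marked CONFLICT above).

Answer: Yes. A → F with FOLLOW(A) on { ',' }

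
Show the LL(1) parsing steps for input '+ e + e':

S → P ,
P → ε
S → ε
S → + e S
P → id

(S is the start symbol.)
LL(1) parsing maintains a stack (initially the start symbol over $) and the input. At each step: if the stack top is a terminal, match it against the current input token; if it is a non-terminal N, replace it with the RHS of M[N, lookahead] (the unique production whose predict set contains the lookahead).

Stack is shown with the top on the left.

Stack    Input      Action
--------------------------
S $      + e + e $  output S → + e S
+ e S $  + e + e $  match '+'
e S $    e + e $    match 'e'
S $      + e $      output S → + e S
+ e S $  + e $      match '+'
e S $    e $        match 'e'
S $      $          output S → ε
$        $          accept

The string is accepted.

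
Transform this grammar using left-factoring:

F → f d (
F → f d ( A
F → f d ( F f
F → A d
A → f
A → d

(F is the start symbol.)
Left-factoring transforms A → αβ₁ | αβ₂ into A → αA' and A' → β₁ | β₂
(α is the longest common prefix among the alternatives). Repeat until
no nonterminal has two alternatives with a common prefix.

Round 1: F has alternatives sharing prefix 'f d ('. Introduce F': F → f d ( F'
  Add: F' → ε
  Add: F' → A
  Add: F' → F f

No remaining common prefixes — done.

Resulting grammar:
F → f d ( F'
F' → ε
F' → A
F' → F f
F → A d
A → f
A → d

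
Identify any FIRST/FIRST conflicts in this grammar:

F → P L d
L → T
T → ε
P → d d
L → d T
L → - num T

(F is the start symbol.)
No FIRST/FIRST conflicts.

A FIRST/FIRST conflict occurs when two productions N → α and N → β for the same non-terminal have FIRST(α) ∩ FIRST(β) ≠ ∅ (with ε ∈ FIRST of a nullable right-hand side, so two nullable alternatives also conflict).

FIRST sets of the non-terminals at (or reachable through a nullable prefix from) the front of some alternative:
  FIRST(T) = { ε }

Productions for L:
  L → T: FIRST = { ε }
  L → d T: FIRST = { 'd' }
  L → - num T: FIRST = { '-' }
F, T, P have only one production, so no FIRST/FIRST conflict is possible there.

All alternatives of each non-terminal have pairwise disjoint FIRST sets.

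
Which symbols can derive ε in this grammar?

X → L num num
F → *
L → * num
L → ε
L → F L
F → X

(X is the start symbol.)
A non-terminal is nullable if it can derive ε (the empty string): either it has an ε-production, or it has a production whose right-hand side consists entirely of nullable non-terminals.

ε-productions: L → ε
So L is immediately nullable.
No further non-terminal can be added: every production for the remaining non-terminals contains a terminal or a non-nullable non-terminal.
Nullable = { 'L' }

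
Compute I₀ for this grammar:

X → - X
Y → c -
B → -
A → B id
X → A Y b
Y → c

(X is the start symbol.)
First, augment the grammar with X' → X
I₀ = CLOSURE({ [X' → . X] }):
  [X' → . X] has the dot before X: add [X → . - X], [X → . A Y b]
  [X → . A Y b] has the dot before A: add [A → . B id]
  [A → . B id] has the dot before B: add [B → . -]
No further items can be added.

I₀ = { [A → . B id], [B → . -], [X → . - X], [X → . A Y b], [X' → . X] }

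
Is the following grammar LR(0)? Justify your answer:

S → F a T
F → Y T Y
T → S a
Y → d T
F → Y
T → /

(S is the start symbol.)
A grammar is LR(0) if no state in the canonical LR(0) collection has:
  - both a shift item (dot before a terminal) and a complete item (shift-reduce conflict), or
  - two or more complete items (reduce-reduce conflict; the accept item [S' → S .] counts as a complete item here).

Augment with S' → S and build the canonical LR(0) collection (I0 = CLOSURE({[S' → . S]}), then GOTO on every symbol after a dot until no new states appear). It has 13 states:
  I0: { [F → . Y T Y], [F → . Y], [S → . F a T], [S' → . S], [Y → . d T] }  — shift
  I1: { [S → F . a T] }  — shift
  I2: { [S' → S .] }  — accept
  I3: { [F → . Y T Y], [F → . Y], [F → Y . T Y], [F → Y .], [S → . F a T], [T → . /], [T → . S a], [Y → . d T] }  — shift, reduce
  I4: { [F → . Y T Y], [F → . Y], [S → . F a T], [T → . /], [T → . S a], [Y → . d T], [Y → d . T] }  — shift
  I5: { [T → / .] }  — reduce
  I6: { [T → S . a] }  — shift
  I7: { [Y → d T .] }  — reduce
  I8: { [T → S a .] }  — reduce
  I9: { [F → Y T . Y], [Y → . d T] }  — shift
  I10: { [F → Y T Y .] }  — reduce
  I11: { [F → . Y T Y], [F → . Y], [S → . F a T], [S → F a . T], [T → . /], [T → . S a], [Y → . d T] }  — shift
  I12: { [S → F a T .] }  — reduce

Conflict in state I3:
  Shift-reduce conflict between [F → Y .] and [T → . /]
So the grammar is NOT LR(0).

Answer: No. Shift-reduce conflict between [F → Y .] and [T → . /]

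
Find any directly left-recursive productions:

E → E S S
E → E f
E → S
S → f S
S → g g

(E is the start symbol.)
Yes, E is left-recursive

Direct left recursion occurs when N → N α for some non-terminal N (the right-hand side begins with the left-hand side itself).

E → E S S: LEFT RECURSIVE (starts with E)
E → E f: LEFT RECURSIVE (starts with E)
E → S: starts with S
S → f S: starts with f
S → g g: starts with g

The grammar has direct left recursion on: E.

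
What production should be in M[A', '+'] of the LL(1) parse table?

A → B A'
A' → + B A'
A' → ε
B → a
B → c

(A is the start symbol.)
A' → + B A'

To find M[A', '+'], we find productions for A' where '+' is in the predict set (PREDICT(N → α) = (FIRST(α) \ {ε}) ∪ (FOLLOW(N) if α ⇒* ε)).

Relevant sets:
  FOLLOW(A') = { $ }

A' → + B A': PREDICT = { '+' }
  '+' is in predict set, so this production goes in M[A', '+']
A' → ε: PREDICT = { $ }

M[A', '+'] = A' → + B A'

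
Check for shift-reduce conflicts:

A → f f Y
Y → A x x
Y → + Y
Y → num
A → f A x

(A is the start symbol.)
Yes — I9: [A → f A x .] vs [Y → A x . x]

A shift-reduce conflict occurs when an LR(0) state has both:
  - a complete (reduce) item [A → α .] (dot at the end), and
  - a shift item [B → β . c γ] (dot before a terminal).

Augment with A' → A and build the canonical LR(0) collection (I0 = CLOSURE({[A' → . A]}), then GOTO on every symbol after a dot until no new states appear). It has 15 states:
  I0: { [A → . f A x], [A → . f f Y], [A' → . A] }  — shift
  I1: { [A' → A .] }  — accept
  I2: { [A → . f A x], [A → . f f Y], [A → f . A x], [A → f . f Y] }  — shift
  I3: { [A → f A . x] }  — shift
  I4: { [A → . f A x], [A → . f f Y], [A → f . A x], [A → f . f Y], [A → f f . Y], [Y → . + Y], [Y → . A x x], [Y → . num] }  — shift
  I5: { [A → . f A x], [A → . f f Y], [Y → + . Y], [Y → . + Y], [Y → . A x x], [Y → . num] }  — shift
  I6: { [A → f A . x], [Y → A . x x] }  — shift
  I7: { [A → f f Y .] }  — reduce
  I8: { [Y → num .] }  — reduce
  I9: { [A → f A x .], [Y → A x . x] }  — shift, reduce
  I10: { [Y → A x x .] }  — reduce
  I11: { [Y → A . x x] }  — shift
  I12: { [Y → + Y .] }  — reduce
  I13: { [Y → A x . x] }  — shift
  I14: { [A → f A x .] }  — reduce

I9 contains reduce item [A → f A x .] and shift item [Y → A x . x] — shift-reduce conflict.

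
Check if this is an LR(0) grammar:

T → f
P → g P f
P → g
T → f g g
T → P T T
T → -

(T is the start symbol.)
A grammar is LR(0) if no state in the canonical LR(0) collection has:
  - both a shift item (dot before a terminal) and a complete item (shift-reduce conflict), or
  - two or more complete items (reduce-reduce conflict; the accept item [T' → T .] counts as a complete item here).

Augment with T' → T and build the canonical LR(0) collection (I0 = CLOSURE({[T' → . T]}), then GOTO on every symbol after a dot until no new states appear). It has 12 states:
  I0: { [P → . g P f], [P → . g], [T → . -], [T → . P T T], [T → . f g g], [T → . f], [T' → . T] }  — shift
  I1: { [T → - .] }  — reduce
  I2: { [P → . g P f], [P → . g], [T → . -], [T → . P T T], [T → . f g g], [T → . f], [T → P . T T] }  — shift
  I3: { [T' → T .] }  — accept
  I4: { [T → f . g g], [T → f .] }  — shift, reduce
  I5: { [P → . g P f], [P → . g], [P → g . P f], [P → g .] }  — shift, reduce
  I6: { [P → g P . f] }  — shift
  I7: { [P → g P f .] }  — reduce
  I8: { [T → f g . g] }  — shift
  I9: { [T → f g g .] }  — reduce
  I10: { [P → . g P f], [P → . g], [T → . -], [T → . P T T], [T → . f g g], [T → . f], [T → P T . T] }  — shift
  I11: { [T → P T T .] }  — reduce

Conflict in state I4:
  Shift-reduce conflict between [T → f .] and [T → f . g g]
So the grammar is NOT LR(0).

Answer: No. Shift-reduce conflict between [T → f .] and [T → f . g g]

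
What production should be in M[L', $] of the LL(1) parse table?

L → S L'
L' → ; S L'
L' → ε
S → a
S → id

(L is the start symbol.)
L' → ε

To find M[L', $], we find productions for L' where $ is in the predict set (PREDICT(N → α) = (FIRST(α) \ {ε}) ∪ (FOLLOW(N) if α ⇒* ε)).

Relevant sets:
  FOLLOW(L') = { $ }

L' → ; S L': PREDICT = { ';' }
L' → ε: PREDICT = { $ }
  $ is in predict set, so this production goes in M[L', $]

M[L', $] = L' → ε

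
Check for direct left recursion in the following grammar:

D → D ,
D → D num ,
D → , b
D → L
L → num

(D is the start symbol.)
Yes, D is left-recursive

D → D ,: LEFT RECURSIVE (starts with D)
D → D num ,: LEFT RECURSIVE (starts with D)
D → , b: starts with ','
D → L: starts with L
L → num: starts with num

The grammar has direct left recursion on: D.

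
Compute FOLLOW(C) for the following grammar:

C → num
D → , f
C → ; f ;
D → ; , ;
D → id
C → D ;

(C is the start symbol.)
To compute FOLLOW(C), find every occurrence of C on a right-hand side N → α C β: add FIRST(β) \ {ε}, and if β is empty or nullable also add FOLLOW(N). Iterate to a fixed point.

C is the start symbol, so $ ∈ FOLLOW(C).
C does not occur on any right-hand side.

Taking the union: FOLLOW(C) = { $ }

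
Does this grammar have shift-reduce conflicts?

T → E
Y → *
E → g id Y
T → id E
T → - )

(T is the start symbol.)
No shift-reduce conflicts

A shift-reduce conflict occurs when an LR(0) state has both:
  - a complete (reduce) item [A → α .] (dot at the end), and
  - a shift item [B → β . c γ] (dot before a terminal).

Augment with T' → T and build the canonical LR(0) collection (I0 = CLOSURE({[T' → . T]}), then GOTO on every symbol after a dot until no new states appear). It has 11 states:
  I0: { [E → . g id Y], [T → . - )], [T → . E], [T → . id E], [T' → . T] }  — shift
  I1: { [T → - . )] }  — shift
  I2: { [T → E .] }  — reduce
  I3: { [T' → T .] }  — accept
  I4: { [E → g . id Y] }  — shift
  I5: { [E → . g id Y], [T → id . E] }  — shift
  I6: { [T → id E .] }  — reduce
  I7: { [E → g id . Y], [Y → . *] }  — shift
  I8: { [Y → * .] }  — reduce
  I9: { [E → g id Y .] }  — reduce
  I10: { [T → - ) .] }  — reduce

No state contains both a complete item and a shift item.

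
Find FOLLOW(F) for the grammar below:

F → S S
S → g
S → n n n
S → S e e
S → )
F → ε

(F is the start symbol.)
{ $ }

F is the start symbol, so $ ∈ FOLLOW(F).
F does not occur on any right-hand side.

Taking the union: FOLLOW(F) = { $ }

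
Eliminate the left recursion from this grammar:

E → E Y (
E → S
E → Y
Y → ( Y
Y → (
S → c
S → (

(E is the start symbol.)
E → S E'
E → Y E'
E' → Y ( E'
E' → ε
Y → ( Y
Y → (
S → c
S → (

E is directly left-recursive. The standard transformation for
  A → A α₁ | ... | A α_m | β₁ | ... | β_n
is
  A  → β₁ A' | ... | β_n A'
  A' → α₁ A' | ... | α_m A' | ε

E → S becomes E → S E'
E → Y becomes E → Y E'
E → E Y ( becomes E' → Y ( E'
Add E' → ε

Productions for other non-terminals are unchanged:
  Y → ( Y
  Y → (
  S → c
  S → (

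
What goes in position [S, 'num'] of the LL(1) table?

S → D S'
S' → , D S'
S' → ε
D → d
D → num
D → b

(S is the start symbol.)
To find M[S, 'num'], we find productions for S where 'num' is in the predict set (PREDICT(N → α) = (FIRST(α) \ {ε}) ∪ (FOLLOW(N) if α ⇒* ε)).

Relevant sets:
  FIRST(D) = { 'b', 'd', 'num' }

S → D S': PREDICT = { 'b', 'd', 'num' }
  'num' is in predict set, so this production goes in M[S, 'num']

M[S, 'num'] = S → D S'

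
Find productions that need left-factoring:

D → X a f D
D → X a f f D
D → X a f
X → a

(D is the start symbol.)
Yes, D has productions with common prefix 'X a f'

Left-factoring is needed when two productions for the same non-terminal
share a common prefix on the right-hand side.

Productions for D:
  D → X a f D
  D → X a f f D
  D → X a f

Found common prefix 'X a f' in productions for D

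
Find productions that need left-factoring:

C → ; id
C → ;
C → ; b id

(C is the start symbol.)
Left-factoring is needed when two productions for the same non-terminal
share a common prefix on the right-hand side.

Productions for C:
  C → ; id
  C → ;
  C → ; b id

Found common prefix ';' in productions for C

Answer: Yes, C has productions with common prefix ';'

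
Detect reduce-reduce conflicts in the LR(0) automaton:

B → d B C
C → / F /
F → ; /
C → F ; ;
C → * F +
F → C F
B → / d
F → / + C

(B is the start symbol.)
A reduce-reduce conflict occurs when an LR(0) state has two complete items [A → α .] and [B → β .] — both call for a reduction, and with no lookahead the parser cannot choose between them.

Augment with B' → B and build the canonical LR(0) collection (I0 = CLOSURE({[B' → . B]}), then GOTO on every symbol after a dot until no new states appear). It has 22 states:
  I0: { [B → . / d], [B → . d B C], [B' → . B] }  — shift
  I1: { [B → / . d] }  — shift
  I2: { [B' → B .] }  — accept
  I3: { [B → . / d], [B → . d B C], [B → d . B C] }  — shift
  I4: { [B → d B . C], [C → . * F +], [C → . / F /], [C → . F ; ;], [F → . / + C], [F → . ; /], [F → . C F] }  — shift
  I5: { [C → * . F +], [C → . * F +], [C → . / F /], [C → . F ; ;], [F → . / + C], [F → . ; /], [F → . C F] }  — shift
  I6: { [C → . * F +], [C → . / F /], [C → . F ; ;], [C → / . F /], [F → . / + C], [F → . ; /], [F → . C F], [F → / . + C] }  — shift
  I7: { [F → ; . /] }  — shift
  I8: { [B → d B C .], [C → . * F +], [C → . / F /], [C → . F ; ;], [F → . / + C], [F → . ; /], [F → . C F], [F → C . F] }  — shift, reduce
  I9: { [C → F . ; ;] }  — shift
  I10: { [C → F ; . ;] }  — shift
  I11: { [C → F ; ; .] }  — reduce
  I12: { [C → . * F +], [C → . / F /], [C → . F ; ;], [F → . / + C], [F → . ; /], [F → . C F], [F → C . F] }  — shift
  I13: { [C → F . ; ;], [F → C F .] }  — shift, reduce
  I14: { [F → ; / .] }  — reduce
  I15: { [C → . * F +], [C → . / F /], [C → . F ; ;], [F → . / + C], [F → . ; /], [F → . C F], [F → / + . C] }  — shift
  I16: { [C → / F . /], [C → F . ; ;] }  — shift
  I17: { [C → / F / .] }  — reduce
  I18: { [C → . * F +], [C → . / F /], [C → . F ; ;], [F → . / + C], [F → . ; /], [F → . C F], [F → / + C .], [F → C . F] }  — shift, reduce
  I19: { [C → * F . +], [C → F . ; ;] }  — shift
  I20: { [C → * F + .] }  — reduce
  I21: { [B → / d .] }  — reduce

No state contains more than one complete item.

Answer: No reduce-reduce conflicts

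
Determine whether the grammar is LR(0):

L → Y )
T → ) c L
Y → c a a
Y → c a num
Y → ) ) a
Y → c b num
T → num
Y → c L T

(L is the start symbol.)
Yes, the grammar is LR(0)

Augment with L' → L and build the canonical LR(0) collection (I0 = CLOSURE({[L' → . L]}), then GOTO on every symbol after a dot until no new states appear). It has 19 states:
  I0: { [L → . Y )], [L' → . L], [Y → . ) ) a], [Y → . c L T], [Y → . c a a], [Y → . c a num], [Y → . c b num] }  — shift
  I1: { [Y → ) . ) a] }  — shift
  I2: { [L' → L .] }  — accept
  I3: { [L → Y . )] }  — shift
  I4: { [L → . Y )], [Y → . ) ) a], [Y → . c L T], [Y → . c a a], [Y → . c a num], [Y → . c b num], [Y → c . L T], [Y → c . a a], [Y → c . a num], [Y → c . b num] }  — shift
  I5: { [T → . ) c L], [T → . num], [Y → c L . T] }  — shift
  I6: { [Y → c a . a], [Y → c a . num] }  — shift
  I7: { [Y → c b . num] }  — shift
  I8: { [Y → c b num .] }  — reduce
  I9: { [Y → c a a .] }  — reduce
  I10: { [Y → c a num .] }  — reduce
  I11: { [T → ) . c L] }  — shift
  I12: { [Y → c L T .] }  — reduce
  I13: { [T → num .] }  — reduce
  I14: { [L → . Y )], [T → ) c . L], [Y → . ) ) a], [Y → . c L T], [Y → . c a a], [Y → . c a num], [Y → . c b num] }  — shift
  I15: { [T → ) c L .] }  — reduce
  I16: { [L → Y ) .] }  — reduce
  I17: { [Y → ) ) . a] }  — shift
  I18: { [Y → ) ) a .] }  — reduce

Every state is either a pure shift/goto state or contains exactly one complete item and nothing to shift — no conflicts. The grammar is LR(0).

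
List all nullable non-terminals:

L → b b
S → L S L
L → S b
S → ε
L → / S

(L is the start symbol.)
ε-productions: S → ε
So S is immediately nullable.
No further non-terminal can be added: every production for the remaining non-terminals contains a terminal or a non-nullable non-terminal.
Nullable = { 'S' }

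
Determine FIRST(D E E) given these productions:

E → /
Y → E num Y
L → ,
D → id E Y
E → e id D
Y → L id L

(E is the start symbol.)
FIRST sets of the non-terminals involved (from the grammar, by fixed-point iteration):
  FIRST(D) = { 'id' }

To compute FIRST(D E E), process the symbols left to right:
Symbol D is a non-terminal. Add FIRST(D) \ {ε} = { 'id' }
D is not nullable (ε ∉ FIRST(D)), so stop here.
FIRST(D E E) = { 'id' }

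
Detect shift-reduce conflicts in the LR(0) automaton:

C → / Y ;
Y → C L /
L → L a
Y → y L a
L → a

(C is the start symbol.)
No shift-reduce conflicts

Augment with C' → C and build the canonical LR(0) collection (I0 = CLOSURE({[C' → . C]}), then GOTO on every symbol after a dot until no new states appear). It has 13 states:
  I0: { [C → . / Y ;], [C' → . C] }  — shift
  I1: { [C → . / Y ;], [C → / . Y ;], [Y → . C L /], [Y → . y L a] }  — shift
  I2: { [C' → C .] }  — accept
  I3: { [L → . L a], [L → . a], [Y → C . L /] }  — shift
  I4: { [C → / Y . ;] }  — shift
  I5: { [L → . L a], [L → . a], [Y → y . L a] }  — shift
  I6: { [L → L . a], [Y → y L . a] }  — shift
  I7: { [L → a .] }  — reduce
  I8: { [L → L a .], [Y → y L a .] }  — 2 reduces
  I9: { [C → / Y ; .] }  — reduce
  I10: { [L → L . a], [Y → C L . /] }  — shift
  I11: { [Y → C L / .] }  — reduce
  I12: { [L → L a .] }  — reduce

No state contains both a complete item and a shift item.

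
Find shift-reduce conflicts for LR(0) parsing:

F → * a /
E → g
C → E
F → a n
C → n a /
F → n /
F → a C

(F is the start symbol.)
A shift-reduce conflict occurs when an LR(0) state has both:
  - a complete (reduce) item [A → α .] (dot at the end), and
  - a shift item [B → β . c γ] (dot before a terminal).

Augment with F' → F and build the canonical LR(0) collection (I0 = CLOSURE({[F' → . F]}), then GOTO on every symbol after a dot until no new states appear). It has 14 states:
  I0: { [F → . * a /], [F → . a C], [F → . a n], [F → . n /], [F' → . F] }  — shift
  I1: { [F → * . a /] }  — shift
  I2: { [F' → F .] }  — accept
  I3: { [C → . E], [C → . n a /], [E → . g], [F → a . C], [F → a . n] }  — shift
  I4: { [F → n . /] }  — shift
  I5: { [F → n / .] }  — reduce
  I6: { [F → a C .] }  — reduce
  I7: { [C → E .] }  — reduce
  I8: { [E → g .] }  — reduce
  I9: { [C → n . a /], [F → a n .] }  — shift, reduce
  I10: { [C → n a . /] }  — shift
  I11: { [C → n a / .] }  — reduce
  I12: { [F → * a . /] }  — shift
  I13: { [F → * a / .] }  — reduce

I9 contains reduce item [F → a n .] and shift item [C → n . a /] — shift-reduce conflict.

Answer: Yes — I9: [F → a n .] vs [C → n . a /]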